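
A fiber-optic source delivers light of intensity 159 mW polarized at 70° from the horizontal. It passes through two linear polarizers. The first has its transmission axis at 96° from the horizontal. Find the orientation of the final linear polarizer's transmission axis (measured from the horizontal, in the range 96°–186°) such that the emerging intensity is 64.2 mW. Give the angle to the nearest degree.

I₁ = I₀ cos²(96° − 70°) = I₀ cos²(26°) = 0.8078 I₀.
Target fraction: 64.2 / 159 mW = 0.4038 of I₀.
Need I₂/I₀ = 0.4038, so cos²(θ − 96°) = 0.4038 / 0.8078 = 0.4998.
θ − 96° = arccos(√0.4998) = 45.0°, giving θ ≈ 96 + 45.0 = 141.0°.

θ ≈ 141°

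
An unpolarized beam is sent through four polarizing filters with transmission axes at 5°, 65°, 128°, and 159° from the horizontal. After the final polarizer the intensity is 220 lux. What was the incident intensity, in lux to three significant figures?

I₀ ≈ 1.16e4 lux

Unpolarized light through the first polarizer → I₁ = ½ I₀, now polarized at 5°.
I₂ = I₁ cos²(65° − 5°) = 0.5 I₀ · cos²(60°) = 0.125 I₀.
I₃ = I₂ cos²(128° − 65°) = 0.125 I₀ · cos²(63°) = 0.02576 I₀.
I₄ = I₃ cos²(159° − 128°) = 0.02576 I₀ · cos²(31°) = 0.01893 I₀.
So 220 lux = 0.01893 I₀, giving I₀ = 220/0.01893 = 1.162e+04 lux.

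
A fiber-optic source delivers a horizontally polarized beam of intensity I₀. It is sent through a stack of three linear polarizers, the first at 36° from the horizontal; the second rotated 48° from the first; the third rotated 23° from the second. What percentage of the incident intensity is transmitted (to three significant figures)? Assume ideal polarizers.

By Malus's law, I₁ = I₀ cos²(36° − 0°) = I₀ cos²(36°) = 0.6545 I₀.
I₂ = I₁ cos²(48°) = 0.6545 · 0.4477 I₀ = 0.293 I₀.
I₃ = I₂ cos²(23°) = 0.293 · 0.8473 I₀ = 0.2483 I₀.
That is 24.83% of the incident intensity.

≈ 24.8%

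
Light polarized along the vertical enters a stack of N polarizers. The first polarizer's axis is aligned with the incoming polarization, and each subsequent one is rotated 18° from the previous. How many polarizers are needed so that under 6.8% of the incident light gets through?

First polarizer is aligned with the polarization: full transmission.
Each further stage multiplies by cos²(18°) = 0.9045.
After N polarizers: T = 0.9045^(N−1). Require T < 0.068 ⇒ N−1 > ln(0.068)/ln(0.9045) = 26.79, so N−1 ≥ 27 and N = 28.
Check: N=28 gives T = 0.06655 < 0.068; N=27 gives T = 0.07357.

N = 28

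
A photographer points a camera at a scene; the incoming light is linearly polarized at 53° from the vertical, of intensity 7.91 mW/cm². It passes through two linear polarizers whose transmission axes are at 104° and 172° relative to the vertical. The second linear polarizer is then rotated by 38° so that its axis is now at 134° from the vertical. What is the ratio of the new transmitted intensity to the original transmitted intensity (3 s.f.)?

Before rotation:
I₁ = I₀ cos²(104° − 53°) = I₀ cos²(51°) = 0.396 I₀.
I₂ = I₁ cos²(172° − 104°) = 0.396 I₀ · cos²(68°) = 0.05558 I₀.
After rotation:
I₁ = I₀ cos²(104° − 53°) = I₀ cos²(51°) = 0.396 I₀.
I₂ = I₁ cos²(134° − 104°) = 0.396 I₀ · cos²(30°) = 0.297 I₀.
Ratio = 0.297 / 0.05558 = 5.345.

I_new/I_old ≈ 5.34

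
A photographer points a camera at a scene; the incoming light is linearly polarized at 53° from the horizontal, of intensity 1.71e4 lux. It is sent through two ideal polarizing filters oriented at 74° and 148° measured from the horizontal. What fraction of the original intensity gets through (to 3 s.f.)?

By Malus's law, I₁ = 1.71e4 lux · cos²(21°) = 1.49e+04 lux.
I₂ = I₁ · cos²(74°) = 1.49e+04 · 0.07598 = 1132 lux.
Transmitted fraction = 0.06622.

I/I₀ ≈ 0.0662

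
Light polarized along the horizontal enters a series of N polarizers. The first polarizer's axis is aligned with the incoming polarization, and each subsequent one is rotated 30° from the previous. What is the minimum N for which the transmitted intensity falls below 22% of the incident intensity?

N = 7

First polarizer is aligned with the polarization: full transmission.
Each further stage multiplies by cos²(30°) = 0.75.
After N polarizers: T = 0.75^(N−1). Require T < 0.22 ⇒ N−1 > ln(0.22)/ln(0.75) = 5.26, so N−1 ≥ 6 and N = 7.
Check: N=7 gives T = 0.178 < 0.22; N=6 gives T = 0.2373.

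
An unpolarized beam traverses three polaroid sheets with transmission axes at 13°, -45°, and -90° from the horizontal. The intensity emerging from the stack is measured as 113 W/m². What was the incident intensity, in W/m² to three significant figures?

I₀ ≈ 1610 W/m²

Unpolarized light through the first polarizer → I₁ = ½ I₀, now polarized at 13°.
I₂ = I₁ cos²(-45° − 13°) = 0.5 I₀ · cos²(58°) = 0.1404 I₀.
I₃ = I₂ cos²(-90° + 45°) = 0.1404 I₀ · cos²(45°) = 0.0702 I₀.
So 113 W/m² = 0.0702 I₀, giving I₀ = 113/0.0702 = 1610 W/m².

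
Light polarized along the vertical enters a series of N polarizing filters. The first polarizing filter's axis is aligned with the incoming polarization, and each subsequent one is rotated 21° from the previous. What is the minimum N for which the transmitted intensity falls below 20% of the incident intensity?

N = 13

First polarizer is aligned with the polarization: full transmission.
Each further stage multiplies by cos²(21°) = 0.8716.
After N polarizers: T = 0.8716^(N−1). Require T < 0.20 ⇒ N−1 > ln(0.20)/ln(0.8716) = 11.71, so N−1 ≥ 12 and N = 13.
Check: N=13 gives T = 0.1922 < 0.20; N=12 gives T = 0.2205.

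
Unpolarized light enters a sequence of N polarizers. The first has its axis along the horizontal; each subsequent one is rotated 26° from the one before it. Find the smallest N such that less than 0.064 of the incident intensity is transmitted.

N = 11

First polarizer halves the unpolarized light: factor 1/2.
Each further stage multiplies by cos²(26°) = 0.8078.
After N polarizers: T = 0.5·0.8078^(N−1). Require T < 0.064 ⇒ N−1 > ln(0.064/0.5)/ln(0.8078) = 9.63, so N−1 ≥ 10 and N = 11.
Check: N=11 gives T = 0.05918 < 0.064; N=10 gives T = 0.07326.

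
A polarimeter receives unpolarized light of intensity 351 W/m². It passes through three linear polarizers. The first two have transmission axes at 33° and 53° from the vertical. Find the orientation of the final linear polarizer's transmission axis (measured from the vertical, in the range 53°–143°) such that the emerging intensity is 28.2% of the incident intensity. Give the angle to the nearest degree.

θ ≈ 90°

Unpolarized light through the first polarizer → I₁ = ½ I₀, now polarized at 33°.
I₂ = I₁ cos²(53° − 33°) = 0.5 I₀ · cos²(20°) = 0.4415 I₀.
Need I₃/I₀ = 0.282, so cos²(θ − 53°) = 0.282 / 0.4415 = 0.6387.
θ − 53° = arccos(√0.6387) = 36.9°, giving θ ≈ 53 + 36.9 = 89.9°.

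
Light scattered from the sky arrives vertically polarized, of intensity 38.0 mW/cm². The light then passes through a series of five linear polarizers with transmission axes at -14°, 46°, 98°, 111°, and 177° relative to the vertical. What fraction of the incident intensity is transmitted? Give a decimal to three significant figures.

I₁ = 38.0 mW/cm² · cos²(14°) = 35.78 mW/cm².
I₂ = I₁ · cos²(60°) = 35.78 · 0.25 = 8.944 mW/cm².
I₃ = I₂ · cos²(52°) = 8.944 · 0.379 = 3.39 mW/cm².
I₄ = I₃ · cos²(13°) = 3.39 · 0.9494 = 3.219 mW/cm².
I₅ = I₄ · cos²(66°) = 3.219 · 0.1654 = 0.5325 mW/cm².
Transmitted fraction = 0.01401.

I/I₀ ≈ 0.0140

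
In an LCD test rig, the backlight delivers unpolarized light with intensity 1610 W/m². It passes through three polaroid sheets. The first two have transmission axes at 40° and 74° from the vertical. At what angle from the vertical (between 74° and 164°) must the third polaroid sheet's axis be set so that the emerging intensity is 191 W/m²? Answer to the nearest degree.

Unpolarized light through the first polarizer → I₁ = ½ I₀, now polarized at 40°.
I₂ = I₁ cos²(74° − 40°) = 0.5 I₀ · cos²(34°) = 0.3437 I₀.
Target fraction: 191 / 1610 W/m² = 0.1186 of I₀.
Need I₃/I₀ = 0.1186, so cos²(θ − 74°) = 0.1186 / 0.3437 = 0.3452.
θ − 74° = arccos(√0.3452) = 54.0°, giving θ ≈ 74 + 54.0 = 128.0°.

θ ≈ 128°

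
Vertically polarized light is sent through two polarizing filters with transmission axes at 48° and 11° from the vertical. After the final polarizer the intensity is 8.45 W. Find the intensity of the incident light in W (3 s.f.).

I₀ ≈ 29.6 W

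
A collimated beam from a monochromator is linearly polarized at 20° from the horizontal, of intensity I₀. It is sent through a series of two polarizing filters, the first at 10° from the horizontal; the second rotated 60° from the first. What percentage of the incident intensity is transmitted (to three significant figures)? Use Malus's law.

By Malus's law, I₁ = I₀ cos²(10° − 20°) = I₀ cos²(10°) = 0.9698 I₀.
I₂ = I₁ cos²(60°) = 0.9698 · 0.25 I₀ = 0.2425 I₀.
That is 24.25% of the incident intensity.

≈ 24.2%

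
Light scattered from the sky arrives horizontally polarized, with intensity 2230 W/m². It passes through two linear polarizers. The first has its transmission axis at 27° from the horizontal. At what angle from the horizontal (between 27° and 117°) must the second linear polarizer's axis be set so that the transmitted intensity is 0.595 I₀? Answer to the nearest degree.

θ ≈ 57°

I₁ = I₀ cos²(27° − 0°) = I₀ cos²(27°) = 0.7939 I₀.
Need I₂/I₀ = 0.595, so cos²(θ − 27°) = 0.595 / 0.7939 = 0.7495.
θ − 27° = arccos(√0.7495) = 30.0°, giving θ ≈ 27 + 30.0 = 57.0°.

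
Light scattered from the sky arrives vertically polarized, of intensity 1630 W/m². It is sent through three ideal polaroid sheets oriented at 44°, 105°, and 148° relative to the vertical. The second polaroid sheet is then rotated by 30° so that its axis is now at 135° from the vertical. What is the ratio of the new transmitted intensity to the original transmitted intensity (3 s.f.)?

I_new/I_old ≈ 0.00230

Before rotation:
By Malus's law, I₁ = I₀ cos²(44° − 0°) = I₀ cos²(44°) = 0.5174 I₀.
I₂ = I₁ cos²(105° − 44°) = 0.5174 I₀ · cos²(61°) = 0.1216 I₀.
I₃ = I₂ cos²(148° − 105°) = 0.1216 I₀ · cos²(43°) = 0.06505 I₀.
After rotation:
I₁ = I₀ cos²(44° − 0°) = I₀ cos²(44°) = 0.5174 I₀.
Angle between axes 1 and 2: 89°. I₂ = 0.5174 I₀ · cos²(89°) = 0.0001576 I₀.
I₃ = I₂ cos²(148° − 135°) = 0.0001576 I₀ · cos²(13°) = 0.0001496 I₀.
Ratio = 0.0001496 / 0.06505 = 0.0023.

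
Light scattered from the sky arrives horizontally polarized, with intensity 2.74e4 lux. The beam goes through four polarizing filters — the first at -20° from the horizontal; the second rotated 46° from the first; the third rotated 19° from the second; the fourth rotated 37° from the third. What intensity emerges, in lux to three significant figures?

I₁ = 2.74e4 lux · cos²(20°) = 2.419e+04 lux.
I₂ = I₁ · cos²(46°) = 2.419e+04 · 0.4826 = 1.168e+04 lux.
I₃ = I₂ · cos²(19°) = 1.168e+04 · 0.894 = 1.044e+04 lux.
I₄ = I₃ · cos²(37°) = 1.044e+04 · 0.6378 = 6657 lux.

I ≈ 6660 lux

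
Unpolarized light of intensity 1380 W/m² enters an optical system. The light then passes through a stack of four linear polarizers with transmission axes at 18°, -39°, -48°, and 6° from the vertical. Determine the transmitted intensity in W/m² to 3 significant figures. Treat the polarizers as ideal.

I ≈ 69.0 W/m²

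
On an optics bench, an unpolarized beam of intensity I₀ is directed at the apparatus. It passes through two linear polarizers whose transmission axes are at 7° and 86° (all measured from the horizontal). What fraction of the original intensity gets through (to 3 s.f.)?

≈ 0.0182 I₀

Unpolarized light through the first polarizer → I₁ = ½ I₀, now polarized at 7°.
I₂ = I₁ cos²(86° − 7°) = 0.5 I₀ · cos²(79°) = 0.0182 I₀.
Transmitted fraction = 0.0182.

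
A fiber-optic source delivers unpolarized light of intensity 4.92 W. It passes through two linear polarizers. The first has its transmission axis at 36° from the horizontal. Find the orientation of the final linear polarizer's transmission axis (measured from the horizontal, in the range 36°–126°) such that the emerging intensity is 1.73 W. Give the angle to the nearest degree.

Unpolarized light through the first polarizer → I₁ = ½ I₀, now polarized at 36°.
Target fraction: 1.73 / 4.92 W = 0.3516 of I₀.
Need I₂/I₀ = 0.3516, so cos²(θ − 36°) = 0.3516 / 0.5 = 0.7033.
θ − 36° = arccos(√0.7033) = 33.0°, giving θ ≈ 36 + 33.0 = 69.0°.

θ ≈ 69°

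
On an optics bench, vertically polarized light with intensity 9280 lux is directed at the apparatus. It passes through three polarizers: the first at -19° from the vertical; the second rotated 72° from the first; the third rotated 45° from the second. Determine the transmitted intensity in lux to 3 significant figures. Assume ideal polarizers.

I ≈ 396 lux

I₁ = 9280 lux · cos²(19°) = 8296 lux.
I₂ = I₁ · cos²(72°) = 8296 · 0.09549 = 792.2 lux.
I₃ = I₂ · cos²(45°) = 792.2 · 0.5 = 396.1 lux.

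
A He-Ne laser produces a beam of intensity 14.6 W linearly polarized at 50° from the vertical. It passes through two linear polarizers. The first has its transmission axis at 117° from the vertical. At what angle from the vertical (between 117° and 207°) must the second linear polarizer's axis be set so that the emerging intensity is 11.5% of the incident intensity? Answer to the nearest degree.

I₁ = I₀ cos²(117° − 50°) = I₀ cos²(67°) = 0.1527 I₀.
Need I₂/I₀ = 0.115, so cos²(θ − 117°) = 0.115 / 0.1527 = 0.7533.
θ − 117° = arccos(√0.7533) = 29.8°, giving θ ≈ 117 + 29.8 = 146.8°.

θ ≈ 147°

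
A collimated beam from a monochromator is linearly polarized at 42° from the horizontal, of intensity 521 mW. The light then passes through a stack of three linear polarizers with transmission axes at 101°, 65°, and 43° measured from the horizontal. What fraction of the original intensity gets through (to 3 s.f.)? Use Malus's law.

I/I₀ ≈ 0.149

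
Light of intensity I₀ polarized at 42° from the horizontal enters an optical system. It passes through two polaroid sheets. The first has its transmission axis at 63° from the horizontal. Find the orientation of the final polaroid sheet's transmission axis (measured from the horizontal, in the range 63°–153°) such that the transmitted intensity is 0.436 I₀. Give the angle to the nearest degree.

By Malus's law, I₁ = I₀ cos²(63° − 42°) = I₀ cos²(21°) = 0.8716 I₀.
Need I₂/I₀ = 0.436, so cos²(θ − 63°) = 0.436 / 0.8716 = 0.5002.
θ − 63° = arccos(√0.5002) = 45.0°, giving θ ≈ 63 + 45.0 = 108.0°.

θ ≈ 108°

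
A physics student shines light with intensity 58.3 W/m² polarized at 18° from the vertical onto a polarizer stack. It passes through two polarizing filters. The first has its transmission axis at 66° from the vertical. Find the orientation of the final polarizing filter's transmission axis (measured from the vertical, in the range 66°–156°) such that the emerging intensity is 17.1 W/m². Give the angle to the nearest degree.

I₁ = I₀ cos²(66° − 18°) = I₀ cos²(48°) = 0.4477 I₀.
Target fraction: 17.1 / 58.3 W/m² = 0.2933 of I₀.
Need I₂/I₀ = 0.2933, so cos²(θ − 66°) = 0.2933 / 0.4477 = 0.6551.
θ − 66° = arccos(√0.6551) = 36.0°, giving θ ≈ 66 + 36.0 = 102.0°.

θ ≈ 102°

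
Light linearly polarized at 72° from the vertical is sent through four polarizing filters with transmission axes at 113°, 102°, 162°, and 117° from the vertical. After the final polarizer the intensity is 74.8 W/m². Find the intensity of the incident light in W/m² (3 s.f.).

I₀ ≈ 1090 W/m²

I₁ = I₀ cos²(113° − 72°) = I₀ cos²(41°) = 0.5696 I₀.
I₂ = I₁ cos²(102° − 113°) = 0.5696 I₀ · cos²(11°) = 0.5488 I₀.
I₃ = I₂ cos²(162° − 102°) = 0.5488 I₀ · cos²(60°) = 0.1372 I₀.
I₄ = I₃ cos²(117° − 162°) = 0.1372 I₀ · cos²(45°) = 0.06861 I₀.
So 74.8 W/m² = 0.06861 I₀, giving I₀ = 74.8/0.06861 = 1090 W/m².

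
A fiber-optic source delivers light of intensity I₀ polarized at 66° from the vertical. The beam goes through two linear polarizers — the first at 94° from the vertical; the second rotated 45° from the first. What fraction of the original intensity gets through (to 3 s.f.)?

≈ 0.390 I₀

I₁ = I₀ cos²(94° − 66°) = I₀ cos²(28°) = 0.7796 I₀.
I₂ = I₁ cos²(45°) = 0.7796 · 0.5 I₀ = 0.3898 I₀.
Transmitted fraction = 0.3898.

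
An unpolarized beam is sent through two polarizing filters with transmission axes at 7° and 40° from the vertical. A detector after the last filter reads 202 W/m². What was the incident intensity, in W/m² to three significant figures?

I₀ ≈ 574 W/m²

Unpolarized light through the first polarizer → I₁ = ½ I₀, now polarized at 7°.
I₂ = I₁ cos²(40° − 7°) = 0.5 I₀ · cos²(33°) = 0.3517 I₀.
So 202 W/m² = 0.3517 I₀, giving I₀ = 202/0.3517 = 574.4 W/m².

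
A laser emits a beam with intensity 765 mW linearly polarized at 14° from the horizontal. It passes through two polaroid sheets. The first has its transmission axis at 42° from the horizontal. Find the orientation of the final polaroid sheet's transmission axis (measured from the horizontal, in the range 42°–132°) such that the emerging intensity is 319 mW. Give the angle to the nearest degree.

θ ≈ 85°

By Malus's law, I₁ = I₀ cos²(42° − 14°) = I₀ cos²(28°) = 0.7796 I₀.
Target fraction: 319 / 765 mW = 0.417 of I₀.
Need I₂/I₀ = 0.417, so cos²(θ − 42°) = 0.417 / 0.7796 = 0.5349.
θ − 42° = arccos(√0.5349) = 43.0°, giving θ ≈ 42 + 43.0 = 85.0°.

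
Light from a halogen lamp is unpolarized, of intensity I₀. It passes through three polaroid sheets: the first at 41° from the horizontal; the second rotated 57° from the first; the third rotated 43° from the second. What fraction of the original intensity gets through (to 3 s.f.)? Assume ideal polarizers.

Unpolarized light through the first polarizer → I₁ = ½ I₀, now polarized at 41°.
I₂ = I₁ cos²(57°) = 0.5 · 0.2966 I₀ = 0.1483 I₀.
I₃ = I₂ cos²(43°) = 0.1483 · 0.5349 I₀ = 0.07933 I₀.
Transmitted fraction = 0.07933.

≈ 0.0793 I₀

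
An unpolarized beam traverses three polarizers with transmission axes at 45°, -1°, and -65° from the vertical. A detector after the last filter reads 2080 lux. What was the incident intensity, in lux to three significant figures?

I₀ ≈ 4.49e4 lux

Unpolarized light through the first polarizer → I₁ = ½ I₀, now polarized at 45°.
I₂ = I₁ cos²(-1° − 45°) = 0.5 I₀ · cos²(46°) = 0.2413 I₀.
I₃ = I₂ cos²(-65° + 1°) = 0.2413 I₀ · cos²(64°) = 0.04637 I₀.
So 2080 lux = 0.04637 I₀, giving I₀ = 2080/0.04637 = 4.486e+04 lux.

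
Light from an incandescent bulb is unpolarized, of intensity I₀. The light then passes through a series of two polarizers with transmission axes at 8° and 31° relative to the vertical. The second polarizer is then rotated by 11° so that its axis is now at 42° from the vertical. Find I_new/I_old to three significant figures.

Before rotation:
Unpolarized light through the first polarizer → I₁ = ½ I₀, now polarized at 8°.
I₂ = I₁ cos²(31° − 8°) = 0.5 I₀ · cos²(23°) = 0.4237 I₀.
After rotation:
Unpolarized light through the first polarizer → I₁ = ½ I₀, now polarized at 8°.
I₂ = I₁ cos²(42° − 8°) = 0.5 I₀ · cos²(34°) = 0.3437 I₀.
Ratio = 0.3437 / 0.4237 = 0.8111.

I_new/I_old ≈ 0.811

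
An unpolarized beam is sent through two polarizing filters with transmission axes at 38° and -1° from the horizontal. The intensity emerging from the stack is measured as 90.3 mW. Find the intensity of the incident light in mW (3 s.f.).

I₀ ≈ 299 mW

Unpolarized light through the first polarizer → I₁ = ½ I₀, now polarized at 38°.
I₂ = I₁ cos²(-1° − 38°) = 0.5 I₀ · cos²(39°) = 0.302 I₀.
So 90.3 mW = 0.302 I₀, giving I₀ = 90.3/0.302 = 299 mW.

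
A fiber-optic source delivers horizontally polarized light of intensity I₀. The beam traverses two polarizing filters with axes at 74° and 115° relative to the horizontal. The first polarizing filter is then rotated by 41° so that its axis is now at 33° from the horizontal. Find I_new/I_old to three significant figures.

I_new/I_old ≈ 0.315

Before rotation:
By Malus's law, I₁ = I₀ cos²(74° − 0°) = I₀ cos²(74°) = 0.07598 I₀.
I₂ = I₁ cos²(115° − 74°) = 0.07598 I₀ · cos²(41°) = 0.04327 I₀.
After rotation:
I₁ = I₀ cos²(33° − 0°) = I₀ cos²(33°) = 0.7034 I₀.
I₂ = I₁ cos²(115° − 33°) = 0.7034 I₀ · cos²(82°) = 0.01362 I₀.
Ratio = 0.01362 / 0.04327 = 0.3148.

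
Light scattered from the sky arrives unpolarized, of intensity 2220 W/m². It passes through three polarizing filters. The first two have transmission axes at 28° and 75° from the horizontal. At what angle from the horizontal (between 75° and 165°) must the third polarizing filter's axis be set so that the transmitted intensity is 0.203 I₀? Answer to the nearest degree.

θ ≈ 96°

Unpolarized light through the first polarizer → I₁ = ½ I₀, now polarized at 28°.
I₂ = I₁ cos²(75° − 28°) = 0.5 I₀ · cos²(47°) = 0.2326 I₀.
Need I₃/I₀ = 0.203, so cos²(θ − 75°) = 0.203 / 0.2326 = 0.8729.
θ − 75° = arccos(√0.8729) = 20.9°, giving θ ≈ 75 + 20.9 = 95.9°.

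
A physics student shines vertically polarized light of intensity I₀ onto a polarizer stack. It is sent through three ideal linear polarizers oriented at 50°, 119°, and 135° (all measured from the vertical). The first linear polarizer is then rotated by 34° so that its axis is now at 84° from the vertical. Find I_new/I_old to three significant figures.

Before rotation:
By Malus's law, I₁ = I₀ cos²(50° − 0°) = I₀ cos²(50°) = 0.4132 I₀.
I₂ = I₁ cos²(119° − 50°) = 0.4132 I₀ · cos²(69°) = 0.05306 I₀.
I₃ = I₂ cos²(135° − 119°) = 0.05306 I₀ · cos²(16°) = 0.04903 I₀.
After rotation:
I₁ = I₀ cos²(84° − 0°) = I₀ cos²(84°) = 0.01093 I₀.
I₂ = I₁ cos²(119° − 84°) = 0.01093 I₀ · cos²(35°) = 0.007332 I₀.
I₃ = I₂ cos²(135° − 119°) = 0.007332 I₀ · cos²(16°) = 0.006775 I₀.
Ratio = 0.006775 / 0.04903 = 0.1382.

I_new/I_old ≈ 0.138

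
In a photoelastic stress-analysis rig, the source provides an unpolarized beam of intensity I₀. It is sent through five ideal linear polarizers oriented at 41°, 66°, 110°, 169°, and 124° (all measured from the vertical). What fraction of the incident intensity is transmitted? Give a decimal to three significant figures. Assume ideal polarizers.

Unpolarized light through the first polarizer → I₁ = ½ I₀, now polarized at 41°.
I₂ = I₁ cos²(66° − 41°) = 0.5 I₀ · cos²(25°) = 0.4107 I₀.
I₃ = I₂ cos²(110° − 66°) = 0.4107 I₀ · cos²(44°) = 0.2125 I₀.
I₄ = I₃ cos²(169° − 110°) = 0.2125 I₀ · cos²(59°) = 0.05637 I₀.
I₅ = I₄ cos²(124° − 169°) = 0.05637 I₀ · cos²(45°) = 0.02819 I₀.
Transmitted fraction = 0.02819.

≈ 0.0282 I₀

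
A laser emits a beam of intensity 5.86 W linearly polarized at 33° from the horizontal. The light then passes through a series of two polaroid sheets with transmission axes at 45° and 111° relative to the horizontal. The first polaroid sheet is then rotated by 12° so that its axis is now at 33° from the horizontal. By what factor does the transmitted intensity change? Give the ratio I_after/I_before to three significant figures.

I_new/I_old ≈ 0.273

Before rotation:
I₁ = I₀ cos²(45° − 33°) = I₀ cos²(12°) = 0.9568 I₀.
I₂ = I₁ cos²(111° − 45°) = 0.9568 I₀ · cos²(66°) = 0.1583 I₀.
After rotation:
I₁ = I₀ cos²(33° − 33°) = I₀ cos²(0°) = 1 I₀.
I₂ = I₁ cos²(111° − 33°) = 1 I₀ · cos²(78°) = 0.04323 I₀.
Ratio = 0.04323 / 0.1583 = 0.2731.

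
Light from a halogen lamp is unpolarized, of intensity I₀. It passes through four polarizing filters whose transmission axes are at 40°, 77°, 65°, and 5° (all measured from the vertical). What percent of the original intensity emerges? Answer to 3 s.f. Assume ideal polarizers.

≈ 7.63%

Unpolarized light through the first polarizer → I₁ = ½ I₀, now polarized at 40°.
I₂ = I₁ cos²(77° − 40°) = 0.5 I₀ · cos²(37°) = 0.3189 I₀.
I₃ = I₂ cos²(65° − 77°) = 0.3189 I₀ · cos²(12°) = 0.3051 I₀.
I₄ = I₃ cos²(5° − 65°) = 0.3051 I₀ · cos²(60°) = 0.07628 I₀.
That is 7.628% of the incident intensity.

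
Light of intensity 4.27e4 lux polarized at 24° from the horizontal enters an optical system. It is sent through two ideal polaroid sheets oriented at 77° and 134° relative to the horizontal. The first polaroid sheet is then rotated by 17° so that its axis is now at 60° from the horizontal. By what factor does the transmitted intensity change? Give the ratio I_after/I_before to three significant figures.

Before rotation:
I₁ = I₀ cos²(77° − 24°) = I₀ cos²(53°) = 0.3622 I₀.
I₂ = I₁ cos²(134° − 77°) = 0.3622 I₀ · cos²(57°) = 0.1074 I₀.
After rotation:
I₁ = I₀ cos²(60° − 24°) = I₀ cos²(36°) = 0.6545 I₀.
I₂ = I₁ cos²(134° − 60°) = 0.6545 I₀ · cos²(74°) = 0.04973 I₀.
Ratio = 0.04973 / 0.1074 = 0.4629.

I_new/I_old ≈ 0.463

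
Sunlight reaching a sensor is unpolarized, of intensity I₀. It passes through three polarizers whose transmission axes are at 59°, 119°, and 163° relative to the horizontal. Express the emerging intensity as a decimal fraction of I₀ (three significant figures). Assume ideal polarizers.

Unpolarized light through the first polarizer → I₁ = ½ I₀, now polarized at 59°.
I₂ = I₁ cos²(119° − 59°) = 0.5 I₀ · cos²(60°) = 0.125 I₀.
I₃ = I₂ cos²(163° − 119°) = 0.125 I₀ · cos²(44°) = 0.06468 I₀.
Transmitted fraction = 0.06468.

≈ 0.0647 I₀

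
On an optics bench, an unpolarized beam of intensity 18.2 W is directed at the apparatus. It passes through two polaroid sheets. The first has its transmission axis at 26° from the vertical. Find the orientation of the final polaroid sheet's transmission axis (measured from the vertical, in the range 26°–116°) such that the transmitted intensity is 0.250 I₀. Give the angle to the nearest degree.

θ ≈ 71°

Unpolarized light through the first polarizer → I₁ = ½ I₀, now polarized at 26°.
Need I₂/I₀ = 0.25, so cos²(θ − 26°) = 0.25 / 0.5 = 0.5.
θ − 26° = arccos(√0.5) = 45.0°, giving θ ≈ 26 + 45.0 = 71.0°.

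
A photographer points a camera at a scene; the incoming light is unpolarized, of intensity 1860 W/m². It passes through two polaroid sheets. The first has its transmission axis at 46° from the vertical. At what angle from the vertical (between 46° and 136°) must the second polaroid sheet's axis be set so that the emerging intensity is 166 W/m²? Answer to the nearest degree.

θ ≈ 111°

Unpolarized light through the first polarizer → I₁ = ½ I₀, now polarized at 46°.
Target fraction: 166 / 1860 W/m² = 0.08925 of I₀.
Need I₂/I₀ = 0.08925, so cos²(θ − 46°) = 0.08925 / 0.5 = 0.1785.
θ − 46° = arccos(√0.1785) = 65.0°, giving θ ≈ 46 + 65.0 = 111.0°.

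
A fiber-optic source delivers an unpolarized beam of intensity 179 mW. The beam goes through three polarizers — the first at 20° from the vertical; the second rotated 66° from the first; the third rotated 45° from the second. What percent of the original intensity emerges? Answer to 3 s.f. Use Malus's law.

Unpolarized light through the first polarizer → I₁ = 179 mW/2 = 89.5 mW, polarized at 20°.
I₂ = I₁ · cos²(66°) = 89.5 · 0.1654 = 14.81 mW.
I₃ = I₂ · cos²(45°) = 14.81 · 0.5 = 7.403 mW.
That is 4.136% of the incident intensity.

≈ 4.14%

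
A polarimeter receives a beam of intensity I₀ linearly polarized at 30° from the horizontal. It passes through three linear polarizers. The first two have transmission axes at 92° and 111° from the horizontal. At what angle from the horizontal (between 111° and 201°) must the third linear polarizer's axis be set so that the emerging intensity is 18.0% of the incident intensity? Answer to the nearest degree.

θ ≈ 128°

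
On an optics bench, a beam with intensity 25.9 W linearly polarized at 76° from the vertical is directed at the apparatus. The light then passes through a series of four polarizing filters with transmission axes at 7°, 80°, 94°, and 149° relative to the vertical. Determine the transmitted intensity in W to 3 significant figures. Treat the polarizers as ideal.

I₁ = 25.9 W · cos²(69°) = 3.326 W.
I₂ = I₁ · cos²(73°) = 3.326 · 0.08548 = 0.2843 W.
I₃ = I₂ · cos²(14°) = 0.2843 · 0.9415 = 0.2677 W.
I₄ = I₃ · cos²(55°) = 0.2677 · 0.329 = 0.08807 W.

I ≈ 0.0881 W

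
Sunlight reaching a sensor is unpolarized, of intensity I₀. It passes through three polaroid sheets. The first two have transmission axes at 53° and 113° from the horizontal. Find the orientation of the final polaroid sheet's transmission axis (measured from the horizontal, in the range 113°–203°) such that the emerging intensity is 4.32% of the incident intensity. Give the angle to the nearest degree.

θ ≈ 167°

Unpolarized light through the first polarizer → I₁ = ½ I₀, now polarized at 53°.
I₂ = I₁ cos²(113° − 53°) = 0.5 I₀ · cos²(60°) = 0.125 I₀.
Need I₃/I₀ = 0.0432, so cos²(θ − 113°) = 0.0432 / 0.125 = 0.3456.
θ − 113° = arccos(√0.3456) = 54.0°, giving θ ≈ 113 + 54.0 = 167.0°.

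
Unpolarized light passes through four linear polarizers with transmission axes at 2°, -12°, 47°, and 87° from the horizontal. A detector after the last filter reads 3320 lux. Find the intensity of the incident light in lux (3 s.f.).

I₀ ≈ 4.53e4 lux

Unpolarized light through the first polarizer → I₁ = ½ I₀, now polarized at 2°.
I₂ = I₁ cos²(-12° − 2°) = 0.5 I₀ · cos²(14°) = 0.4707 I₀.
I₃ = I₂ cos²(47° + 12°) = 0.4707 I₀ · cos²(59°) = 0.1249 I₀.
I₄ = I₃ cos²(87° − 47°) = 0.1249 I₀ · cos²(40°) = 0.07328 I₀.
So 3320 lux = 0.07328 I₀, giving I₀ = 3320/0.07328 = 4.531e+04 lux.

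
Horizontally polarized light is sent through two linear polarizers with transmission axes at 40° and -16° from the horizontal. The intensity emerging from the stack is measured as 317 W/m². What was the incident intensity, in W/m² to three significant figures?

I₁ = I₀ cos²(40° − 0°) = I₀ cos²(40°) = 0.5868 I₀.
I₂ = I₁ cos²(-16° − 40°) = 0.5868 I₀ · cos²(56°) = 0.1835 I₀.
So 317 W/m² = 0.1835 I₀, giving I₀ = 317/0.1835 = 1728 W/m².

I₀ ≈ 1730 W/m²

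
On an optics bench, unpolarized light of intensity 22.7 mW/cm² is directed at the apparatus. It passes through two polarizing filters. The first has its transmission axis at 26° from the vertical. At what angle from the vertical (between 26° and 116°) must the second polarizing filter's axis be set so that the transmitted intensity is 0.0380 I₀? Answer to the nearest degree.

θ ≈ 100°

Unpolarized light through the first polarizer → I₁ = ½ I₀, now polarized at 26°.
Need I₂/I₀ = 0.038, so cos²(θ − 26°) = 0.038 / 0.5 = 0.076.
θ − 26° = arccos(√0.076) = 74.0°, giving θ ≈ 26 + 74.0 = 100.0°.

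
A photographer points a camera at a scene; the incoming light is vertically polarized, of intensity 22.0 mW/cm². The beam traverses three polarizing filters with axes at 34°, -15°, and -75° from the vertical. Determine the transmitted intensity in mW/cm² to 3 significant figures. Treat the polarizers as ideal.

I₁ = 22.0 mW/cm² · cos²(34°) = 15.12 mW/cm².
I₂ = I₁ · cos²(49°) = 15.12 · 0.4304 = 6.508 mW/cm².
I₃ = I₂ · cos²(60°) = 6.508 · 0.25 = 1.627 mW/cm².

I ≈ 1.63 mW/cm²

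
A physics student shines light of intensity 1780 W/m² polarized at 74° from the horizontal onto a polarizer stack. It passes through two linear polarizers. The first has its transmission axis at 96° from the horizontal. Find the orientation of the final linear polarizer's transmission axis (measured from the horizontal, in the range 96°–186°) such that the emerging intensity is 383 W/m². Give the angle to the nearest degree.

By Malus's law, I₁ = I₀ cos²(96° − 74°) = I₀ cos²(22°) = 0.8597 I₀.
Target fraction: 383 / 1780 W/m² = 0.2152 of I₀.
Need I₂/I₀ = 0.2152, so cos²(θ − 96°) = 0.2152 / 0.8597 = 0.2503.
θ − 96° = arccos(√0.2503) = 60.0°, giving θ ≈ 96 + 60.0 = 156.0°.

θ ≈ 156°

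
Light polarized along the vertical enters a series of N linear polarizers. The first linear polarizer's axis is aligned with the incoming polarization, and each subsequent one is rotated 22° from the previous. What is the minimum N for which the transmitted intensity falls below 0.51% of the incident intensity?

N = 36

First polarizer is aligned with the polarization: full transmission.
Each further stage multiplies by cos²(22°) = 0.8597.
After N polarizers: T = 0.8597^(N−1). Require T < 0.0051 ⇒ N−1 > ln(0.0051)/ln(0.8597) = 34.91, so N−1 ≥ 35 and N = 36.
Check: N=36 gives T = 0.00503 < 0.0051; N=35 gives T = 0.005852.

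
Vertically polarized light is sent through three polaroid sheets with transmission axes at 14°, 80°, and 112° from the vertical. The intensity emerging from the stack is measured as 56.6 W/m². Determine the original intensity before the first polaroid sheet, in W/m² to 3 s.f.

I₀ ≈ 505 W/m²

I₁ = I₀ cos²(14° − 0°) = I₀ cos²(14°) = 0.9415 I₀.
I₂ = I₁ cos²(80° − 14°) = 0.9415 I₀ · cos²(66°) = 0.1558 I₀.
I₃ = I₂ cos²(112° − 80°) = 0.1558 I₀ · cos²(32°) = 0.112 I₀.
So 56.6 W/m² = 0.112 I₀, giving I₀ = 56.6/0.112 = 505.3 W/m².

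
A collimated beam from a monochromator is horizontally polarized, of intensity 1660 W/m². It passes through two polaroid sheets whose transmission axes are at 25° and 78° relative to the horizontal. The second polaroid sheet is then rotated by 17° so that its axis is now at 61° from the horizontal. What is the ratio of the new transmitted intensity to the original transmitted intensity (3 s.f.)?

I_new/I_old ≈ 1.81

Before rotation:
I₁ = I₀ cos²(25° − 0°) = I₀ cos²(25°) = 0.8214 I₀.
I₂ = I₁ cos²(78° − 25°) = 0.8214 I₀ · cos²(53°) = 0.2975 I₀.
After rotation:
I₁ = I₀ cos²(25° − 0°) = I₀ cos²(25°) = 0.8214 I₀.
I₂ = I₁ cos²(61° − 25°) = 0.8214 I₀ · cos²(36°) = 0.5376 I₀.
Ratio = 0.5376 / 0.2975 = 1.807.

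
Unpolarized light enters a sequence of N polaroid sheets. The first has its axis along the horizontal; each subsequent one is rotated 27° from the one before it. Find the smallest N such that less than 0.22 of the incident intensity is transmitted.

N = 5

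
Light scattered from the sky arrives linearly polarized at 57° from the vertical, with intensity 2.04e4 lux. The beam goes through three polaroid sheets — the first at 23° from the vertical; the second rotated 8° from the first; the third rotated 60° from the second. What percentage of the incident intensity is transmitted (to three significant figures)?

I₁ = 2.04e4 lux · cos²(34°) = 1.402e+04 lux.
I₂ = I₁ · cos²(8°) = 1.402e+04 · 0.9806 = 1.375e+04 lux.
I₃ = I₂ · cos²(60°) = 1.375e+04 · 0.25 = 3437 lux.
That is 16.85% of the incident intensity.

≈ 16.8%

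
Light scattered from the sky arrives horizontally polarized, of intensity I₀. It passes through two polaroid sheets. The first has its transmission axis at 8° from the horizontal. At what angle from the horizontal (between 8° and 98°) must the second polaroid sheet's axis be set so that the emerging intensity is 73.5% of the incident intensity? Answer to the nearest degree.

θ ≈ 38°

By Malus's law, I₁ = I₀ cos²(8° − 0°) = I₀ cos²(8°) = 0.9806 I₀.
Need I₂/I₀ = 0.735, so cos²(θ − 8°) = 0.735 / 0.9806 = 0.7495.
θ − 8° = arccos(√0.7495) = 30.0°, giving θ ≈ 8 + 30.0 = 38.0°.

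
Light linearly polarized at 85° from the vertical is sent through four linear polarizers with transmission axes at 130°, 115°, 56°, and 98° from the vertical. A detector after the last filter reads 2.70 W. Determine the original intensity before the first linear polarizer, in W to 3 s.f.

I₁ = I₀ cos²(130° − 85°) = I₀ cos²(45°) = 0.5 I₀.
I₂ = I₁ cos²(115° − 130°) = 0.5 I₀ · cos²(15°) = 0.4665 I₀.
I₃ = I₂ cos²(56° − 115°) = 0.4665 I₀ · cos²(59°) = 0.1237 I₀.
I₄ = I₃ cos²(98° − 56°) = 0.1237 I₀ · cos²(42°) = 0.06834 I₀.
So 2.70 W = 0.06834 I₀, giving I₀ = 2.70/0.06834 = 39.51 W.

I₀ ≈ 39.5 W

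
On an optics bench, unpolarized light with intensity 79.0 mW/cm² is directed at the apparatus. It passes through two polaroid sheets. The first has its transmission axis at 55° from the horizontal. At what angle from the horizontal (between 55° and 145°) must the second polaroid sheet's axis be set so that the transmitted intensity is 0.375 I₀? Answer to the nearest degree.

θ ≈ 85°

Unpolarized light through the first polarizer → I₁ = ½ I₀, now polarized at 55°.
Need I₂/I₀ = 0.375, so cos²(θ − 55°) = 0.375 / 0.5 = 0.75.
θ − 55° = arccos(√0.75) = 30.0°, giving θ ≈ 55 + 30.0 = 85.0°.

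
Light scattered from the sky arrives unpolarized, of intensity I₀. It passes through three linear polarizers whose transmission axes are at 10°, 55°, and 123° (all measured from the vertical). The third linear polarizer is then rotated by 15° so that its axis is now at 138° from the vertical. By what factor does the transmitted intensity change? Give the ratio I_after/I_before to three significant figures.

I_new/I_old ≈ 0.106

Before rotation:
Unpolarized light through the first polarizer → I₁ = ½ I₀, now polarized at 10°.
I₂ = I₁ cos²(55° − 10°) = 0.5 I₀ · cos²(45°) = 0.25 I₀.
I₃ = I₂ cos²(123° − 55°) = 0.25 I₀ · cos²(68°) = 0.03508 I₀.
After rotation:
Unpolarized light through the first polarizer → I₁ = ½ I₀, now polarized at 10°.
I₂ = I₁ cos²(55° − 10°) = 0.5 I₀ · cos²(45°) = 0.25 I₀.
I₃ = I₂ cos²(138° − 55°) = 0.25 I₀ · cos²(83°) = 0.003713 I₀.
Ratio = 0.003713 / 0.03508 = 0.1058.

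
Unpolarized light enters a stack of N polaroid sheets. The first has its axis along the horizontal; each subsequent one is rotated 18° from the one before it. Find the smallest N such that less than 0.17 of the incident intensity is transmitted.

First polarizer halves the unpolarized light: factor 1/2.
Each further stage multiplies by cos²(18°) = 0.9045.
After N polarizers: T = 0.5·0.9045^(N−1). Require T < 0.17 ⇒ N−1 > ln(0.17/0.5)/ln(0.9045) = 10.75, so N−1 ≥ 11 and N = 12.
Check: N=12 gives T = 0.1658 < 0.17; N=11 gives T = 0.1833.

N = 12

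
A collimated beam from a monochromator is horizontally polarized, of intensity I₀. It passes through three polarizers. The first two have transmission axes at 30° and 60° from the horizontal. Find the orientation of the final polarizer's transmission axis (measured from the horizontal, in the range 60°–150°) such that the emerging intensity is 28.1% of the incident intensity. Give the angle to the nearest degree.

θ ≈ 105°

I₁ = I₀ cos²(30° − 0°) = I₀ cos²(30°) = 0.75 I₀.
I₂ = I₁ cos²(60° − 30°) = 0.75 I₀ · cos²(30°) = 0.5625 I₀.
Need I₃/I₀ = 0.281, so cos²(θ − 60°) = 0.281 / 0.5625 = 0.4996.
θ − 60° = arccos(√0.4996) = 45.0°, giving θ ≈ 60 + 45.0 = 105.0°.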